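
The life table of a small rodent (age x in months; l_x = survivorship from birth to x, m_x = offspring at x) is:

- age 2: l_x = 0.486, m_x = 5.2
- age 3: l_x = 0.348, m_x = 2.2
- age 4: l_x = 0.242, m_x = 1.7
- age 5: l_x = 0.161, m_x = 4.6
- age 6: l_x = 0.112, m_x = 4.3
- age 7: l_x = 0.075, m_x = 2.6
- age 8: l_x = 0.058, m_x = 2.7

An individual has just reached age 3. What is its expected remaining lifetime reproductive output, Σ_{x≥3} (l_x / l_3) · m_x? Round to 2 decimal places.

l_3 = 0.348. Conditional survival from age 3 to x is l_x / l_3.
  x=3: (0.348/0.348) × 2.2 = 2.2000
  x=4: (0.242/0.348) × 1.7 = 1.1822
  x=5: (0.161/0.348) × 4.6 = 2.1282
  x=6: (0.112/0.348) × 4.3 = 1.3839
  x=7: (0.075/0.348) × 2.6 = 0.5603
  x=8: (0.058/0.348) × 2.7 = 0.4500
Sum = 2.2000 + 1.1822 + 2.1282 + 1.3839 + 0.5603 + 0.4500 = 7.9046

7.90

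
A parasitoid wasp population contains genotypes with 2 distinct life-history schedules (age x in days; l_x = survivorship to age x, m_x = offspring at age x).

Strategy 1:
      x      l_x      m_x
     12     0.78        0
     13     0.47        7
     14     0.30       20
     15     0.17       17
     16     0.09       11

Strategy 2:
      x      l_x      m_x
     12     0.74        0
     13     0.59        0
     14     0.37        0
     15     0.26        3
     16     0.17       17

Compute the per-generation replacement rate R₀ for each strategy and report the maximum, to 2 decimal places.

13.17

Strategy 1: R₀ = 0.78×0 + 0.47×7 + 0.30×20 + 0.17×17 + 0.09×11 = 13.1700
Strategy 2: R₀ = 0.74×0 + 0.59×0 + 0.37×0 + 0.26×3 + 0.17×17 = 3.6700
Highest R₀: strategy 1 with 13.1700.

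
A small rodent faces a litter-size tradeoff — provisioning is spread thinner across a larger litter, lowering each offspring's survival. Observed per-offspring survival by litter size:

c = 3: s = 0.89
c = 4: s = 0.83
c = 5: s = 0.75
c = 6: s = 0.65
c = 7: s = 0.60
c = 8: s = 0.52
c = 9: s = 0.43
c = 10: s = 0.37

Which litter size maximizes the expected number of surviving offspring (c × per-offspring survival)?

Expected surviving offspring = c × s(c):
  c=3: 3 × 0.89 = 2.670
  c=4: 4 × 0.83 = 3.320
  c=5: 5 × 0.75 = 3.750
  c=6: 6 × 0.65 = 3.900
  c=7: 7 × 0.60 = 4.200
  c=8: 8 × 0.52 = 4.160
  c=9: 9 × 0.43 = 3.870
  c=10: 10 × 0.37 = 3.700
Maximum at c = 7 (4.200 surviving offspring).

7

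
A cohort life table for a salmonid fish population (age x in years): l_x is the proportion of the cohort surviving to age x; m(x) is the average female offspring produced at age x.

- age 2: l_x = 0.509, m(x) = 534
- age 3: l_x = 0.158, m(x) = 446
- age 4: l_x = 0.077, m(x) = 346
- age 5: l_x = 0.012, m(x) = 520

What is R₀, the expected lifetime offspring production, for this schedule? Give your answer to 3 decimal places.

375.156

R₀ = Σ l_x m(x):
  age 2: 0.509 × 534 = 271.8060
  age 3: 0.158 × 446 = 70.4680
  age 4: 0.077 × 346 = 26.6420
  age 5: 0.012 × 520 = 6.2400
R₀ = 271.8060 + 70.4680 + 26.6420 + 6.2400 = 375.1560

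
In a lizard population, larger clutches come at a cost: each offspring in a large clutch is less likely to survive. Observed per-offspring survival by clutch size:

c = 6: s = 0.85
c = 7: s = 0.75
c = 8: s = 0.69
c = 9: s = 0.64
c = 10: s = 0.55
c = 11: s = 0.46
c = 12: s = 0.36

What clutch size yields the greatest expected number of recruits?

9

Expected recruits = c × s(c):
  c=6: 6 × 0.85 = 5.100
  c=7: 7 × 0.75 = 5.250
  c=8: 8 × 0.69 = 5.520
  c=9: 9 × 0.64 = 5.760
  c=10: 10 × 0.55 = 5.500
  c=11: 11 × 0.46 = 5.060
  c=12: 12 × 0.36 = 4.320
Maximum at c = 9 (5.760 recruits).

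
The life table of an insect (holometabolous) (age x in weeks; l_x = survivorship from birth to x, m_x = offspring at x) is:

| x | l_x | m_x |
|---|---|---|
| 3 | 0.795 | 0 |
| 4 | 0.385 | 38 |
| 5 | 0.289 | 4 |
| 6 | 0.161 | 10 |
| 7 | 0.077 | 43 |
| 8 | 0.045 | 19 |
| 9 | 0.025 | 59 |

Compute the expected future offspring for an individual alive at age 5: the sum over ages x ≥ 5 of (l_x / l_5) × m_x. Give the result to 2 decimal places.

29.09

l_5 = 0.289. Conditional survival from age 5 to x is l_x / l_5.
  x=5: (0.289/0.289) × 4 = 4.0000
  x=6: (0.161/0.289) × 10 = 5.5709
  x=7: (0.077/0.289) × 43 = 11.4567
  x=8: (0.045/0.289) × 19 = 2.9585
  x=9: (0.025/0.289) × 59 = 5.1038
Sum = 4.0000 + 5.5709 + 11.4567 + 2.9585 + 5.1038 = 29.0900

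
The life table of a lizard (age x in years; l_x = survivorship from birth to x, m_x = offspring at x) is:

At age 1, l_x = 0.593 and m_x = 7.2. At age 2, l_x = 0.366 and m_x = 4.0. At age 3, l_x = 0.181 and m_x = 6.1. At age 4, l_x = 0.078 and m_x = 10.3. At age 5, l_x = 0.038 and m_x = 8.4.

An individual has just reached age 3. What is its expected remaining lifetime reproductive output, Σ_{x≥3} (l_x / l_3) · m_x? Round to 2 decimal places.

12.30

l_3 = 0.181. Conditional survival from age 3 to x is l_x / l_3.
  x=3: (0.181/0.181) × 6.1 = 6.1000
  x=4: (0.078/0.181) × 10.3 = 4.4387
  x=5: (0.038/0.181) × 8.4 = 1.7635
Sum = 6.1000 + 4.4387 + 1.7635 = 12.3022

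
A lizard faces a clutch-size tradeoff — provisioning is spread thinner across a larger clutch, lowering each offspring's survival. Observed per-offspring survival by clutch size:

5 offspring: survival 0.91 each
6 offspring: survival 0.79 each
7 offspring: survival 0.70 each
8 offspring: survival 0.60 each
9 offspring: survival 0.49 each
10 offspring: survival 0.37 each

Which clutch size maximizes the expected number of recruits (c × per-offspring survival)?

Expected recruits = c × s(c):
  c=5: 5 × 0.91 = 4.550
  c=6: 6 × 0.79 = 4.740
  c=7: 7 × 0.70 = 4.900
  c=8: 8 × 0.60 = 4.800
  c=9: 9 × 0.49 = 4.410
  c=10: 10 × 0.37 = 3.700
Maximum at c = 7 (4.900 recruits).

7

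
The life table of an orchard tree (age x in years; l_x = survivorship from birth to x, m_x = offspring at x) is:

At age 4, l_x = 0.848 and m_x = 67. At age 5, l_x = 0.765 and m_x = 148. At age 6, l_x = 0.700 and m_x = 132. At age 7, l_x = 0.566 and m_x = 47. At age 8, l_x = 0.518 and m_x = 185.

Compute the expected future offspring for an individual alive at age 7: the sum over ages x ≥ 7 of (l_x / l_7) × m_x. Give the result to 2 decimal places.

216.31

l_7 = 0.566. Conditional survival from age 7 to x is l_x / l_7.
  x=7: (0.566/0.566) × 47 = 47.0000
  x=8: (0.518/0.566) × 185 = 169.3110
Sum = 47.0000 + 169.3110 = 216.3110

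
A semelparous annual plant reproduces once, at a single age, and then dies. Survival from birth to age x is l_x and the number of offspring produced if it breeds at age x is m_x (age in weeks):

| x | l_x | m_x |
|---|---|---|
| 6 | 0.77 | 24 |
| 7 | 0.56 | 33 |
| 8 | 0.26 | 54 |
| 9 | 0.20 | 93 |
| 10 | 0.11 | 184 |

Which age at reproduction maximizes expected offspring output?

Expected offspring if breeding at age x = l_x × m_x:
  age 6: 0.77 × 24 = 18.480
  age 7: 0.56 × 33 = 18.480
  age 8: 0.26 × 54 = 14.040
  age 9: 0.20 × 93 = 18.600
  age 10: 0.11 × 184 = 20.240
Maximum at age 10 (20.240).

10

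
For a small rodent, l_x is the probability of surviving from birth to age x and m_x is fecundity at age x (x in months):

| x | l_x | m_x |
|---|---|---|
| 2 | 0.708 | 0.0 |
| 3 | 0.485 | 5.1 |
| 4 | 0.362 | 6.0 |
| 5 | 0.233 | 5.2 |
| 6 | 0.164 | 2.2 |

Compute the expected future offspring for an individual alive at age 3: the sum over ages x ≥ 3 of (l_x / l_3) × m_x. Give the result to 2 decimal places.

l_3 = 0.485. Conditional survival from age 3 to x is l_x / l_3.
  x=3: (0.485/0.485) × 5.1 = 5.1000
  x=4: (0.362/0.485) × 6.0 = 4.4784
  x=5: (0.233/0.485) × 5.2 = 2.4981
  x=6: (0.164/0.485) × 2.2 = 0.7439
Sum = 5.1000 + 4.4784 + 2.4981 + 0.7439 = 12.8204

12.82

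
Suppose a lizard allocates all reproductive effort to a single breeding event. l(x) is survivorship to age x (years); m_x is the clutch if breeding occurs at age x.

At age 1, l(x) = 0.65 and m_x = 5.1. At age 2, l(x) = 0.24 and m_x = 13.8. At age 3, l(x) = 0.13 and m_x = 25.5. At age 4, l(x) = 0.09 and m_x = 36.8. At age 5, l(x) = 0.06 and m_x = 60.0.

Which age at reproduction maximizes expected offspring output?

Expected offspring if breeding at age x = l(x) × m_x:
  age 1: 0.65 × 5.1 = 3.315
  age 2: 0.24 × 13.8 = 3.312
  age 3: 0.13 × 25.5 = 3.315
  age 4: 0.09 × 36.8 = 3.312
  age 5: 0.06 × 60.0 = 3.600
Maximum at age 5 (3.600).

5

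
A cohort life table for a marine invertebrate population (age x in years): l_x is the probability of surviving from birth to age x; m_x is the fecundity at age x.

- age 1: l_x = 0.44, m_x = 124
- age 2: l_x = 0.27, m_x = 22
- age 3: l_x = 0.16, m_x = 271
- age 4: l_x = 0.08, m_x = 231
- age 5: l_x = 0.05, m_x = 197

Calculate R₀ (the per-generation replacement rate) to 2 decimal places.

R₀ = Σ l_x m_x:
  age 1: 0.44 × 124 = 54.5600
  age 2: 0.27 × 22 = 5.9400
  age 3: 0.16 × 271 = 43.3600
  age 4: 0.08 × 231 = 18.4800
  age 5: 0.05 × 197 = 9.8500
R₀ = 54.5600 + 5.9400 + 43.3600 + 18.4800 + 9.8500 = 132.1900

132.19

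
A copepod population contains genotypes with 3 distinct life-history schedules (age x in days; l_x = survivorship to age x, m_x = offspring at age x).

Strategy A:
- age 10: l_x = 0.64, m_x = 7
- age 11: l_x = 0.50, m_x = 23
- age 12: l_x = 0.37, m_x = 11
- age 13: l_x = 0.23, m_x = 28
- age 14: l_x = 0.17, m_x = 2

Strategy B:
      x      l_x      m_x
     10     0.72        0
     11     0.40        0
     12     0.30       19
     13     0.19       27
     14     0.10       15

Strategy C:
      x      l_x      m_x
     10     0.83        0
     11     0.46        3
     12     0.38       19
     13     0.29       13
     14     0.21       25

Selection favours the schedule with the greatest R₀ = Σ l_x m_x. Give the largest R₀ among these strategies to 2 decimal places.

26.83

Strategy A: R₀ = 0.64×7 + 0.50×23 + 0.37×11 + 0.23×28 + 0.17×2 = 26.8300
Strategy B: R₀ = 0.72×0 + 0.40×0 + 0.30×19 + 0.19×27 + 0.10×15 = 12.3300
Strategy C: R₀ = 0.83×0 + 0.46×3 + 0.38×19 + 0.29×13 + 0.21×25 = 17.6200
Highest R₀: strategy A with 26.8300.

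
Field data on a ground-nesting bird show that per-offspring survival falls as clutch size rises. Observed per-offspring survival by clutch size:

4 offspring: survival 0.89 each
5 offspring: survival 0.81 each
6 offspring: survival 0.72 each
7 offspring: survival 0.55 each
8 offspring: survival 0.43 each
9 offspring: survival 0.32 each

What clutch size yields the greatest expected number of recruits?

Expected recruits = c × s(c):
  c=4: 4 × 0.89 = 3.560
  c=5: 5 × 0.81 = 4.050
  c=6: 6 × 0.72 = 4.320
  c=7: 7 × 0.55 = 3.850
  c=8: 8 × 0.43 = 3.440
  c=9: 9 × 0.32 = 2.880
Maximum at c = 6 (4.320 recruits).

6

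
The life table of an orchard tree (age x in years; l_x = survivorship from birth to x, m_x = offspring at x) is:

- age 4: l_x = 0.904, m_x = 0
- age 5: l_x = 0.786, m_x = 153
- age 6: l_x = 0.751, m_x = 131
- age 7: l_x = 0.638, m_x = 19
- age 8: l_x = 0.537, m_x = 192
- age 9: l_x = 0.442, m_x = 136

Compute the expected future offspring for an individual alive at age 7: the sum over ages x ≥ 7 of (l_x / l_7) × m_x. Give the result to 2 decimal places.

274.82

l_7 = 0.638. Conditional survival from age 7 to x is l_x / l_7.
  x=7: (0.638/0.638) × 19 = 19.0000
  x=8: (0.537/0.638) × 192 = 161.6050
  x=9: (0.442/0.638) × 136 = 94.2194
Sum = 19.0000 + 161.6050 + 94.2194 = 274.8245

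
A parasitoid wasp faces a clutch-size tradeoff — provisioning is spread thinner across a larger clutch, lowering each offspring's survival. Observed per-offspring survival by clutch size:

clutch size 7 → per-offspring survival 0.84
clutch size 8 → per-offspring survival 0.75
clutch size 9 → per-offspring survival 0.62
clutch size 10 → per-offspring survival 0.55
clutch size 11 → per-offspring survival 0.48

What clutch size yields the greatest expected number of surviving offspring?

8

Expected surviving offspring = c × s(c):
  c=7: 7 × 0.84 = 5.880
  c=8: 8 × 0.75 = 6.000
  c=9: 9 × 0.62 = 5.580
  c=10: 10 × 0.55 = 5.500
  c=11: 11 × 0.48 = 5.280
Maximum at c = 8 (6.000 surviving offspring).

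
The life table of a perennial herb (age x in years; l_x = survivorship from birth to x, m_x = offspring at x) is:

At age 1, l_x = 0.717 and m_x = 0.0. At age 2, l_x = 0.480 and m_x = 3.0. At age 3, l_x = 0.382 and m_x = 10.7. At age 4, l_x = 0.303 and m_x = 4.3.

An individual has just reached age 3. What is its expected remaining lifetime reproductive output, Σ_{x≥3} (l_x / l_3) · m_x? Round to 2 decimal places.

l_3 = 0.382. Conditional survival from age 3 to x is l_x / l_3.
  x=3: (0.382/0.382) × 10.7 = 10.7000
  x=4: (0.303/0.382) × 4.3 = 3.4107
Sum = 10.7000 + 3.4107 = 14.1107

14.11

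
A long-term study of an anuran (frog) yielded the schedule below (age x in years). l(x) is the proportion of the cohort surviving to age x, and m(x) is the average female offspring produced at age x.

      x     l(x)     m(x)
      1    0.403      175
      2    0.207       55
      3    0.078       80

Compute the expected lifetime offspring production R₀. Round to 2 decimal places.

R₀ = Σ l(x) m(x):
  age 1: 0.403 × 175 = 70.5250
  age 2: 0.207 × 55 = 11.3850
  age 3: 0.078 × 80 = 6.2400
R₀ = 70.5250 + 11.3850 + 6.2400 = 88.1500

88.15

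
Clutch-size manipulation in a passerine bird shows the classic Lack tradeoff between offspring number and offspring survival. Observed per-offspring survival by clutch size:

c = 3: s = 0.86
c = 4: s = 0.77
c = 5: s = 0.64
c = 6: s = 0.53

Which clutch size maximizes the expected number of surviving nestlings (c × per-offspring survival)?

5

Expected surviving nestlings = c × s(c):
  c=3: 3 × 0.86 = 2.580
  c=4: 4 × 0.77 = 3.080
  c=5: 5 × 0.64 = 3.200
  c=6: 6 × 0.53 = 3.180
Maximum at c = 5 (3.200 surviving nestlings).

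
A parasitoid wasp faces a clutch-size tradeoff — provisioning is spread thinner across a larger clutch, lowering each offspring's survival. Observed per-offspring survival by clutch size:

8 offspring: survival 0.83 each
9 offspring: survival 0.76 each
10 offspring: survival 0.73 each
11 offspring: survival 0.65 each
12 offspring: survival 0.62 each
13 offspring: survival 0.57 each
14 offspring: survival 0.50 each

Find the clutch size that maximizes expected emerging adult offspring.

12

Expected emerging adult offspring = c × s(c):
  c=8: 8 × 0.83 = 6.640
  c=9: 9 × 0.76 = 6.840
  c=10: 10 × 0.73 = 7.300
  c=11: 11 × 0.65 = 7.150
  c=12: 12 × 0.62 = 7.440
  c=13: 13 × 0.57 = 7.410
  c=14: 14 × 0.50 = 7.000
Maximum at c = 12 (7.440 emerging adult offspring).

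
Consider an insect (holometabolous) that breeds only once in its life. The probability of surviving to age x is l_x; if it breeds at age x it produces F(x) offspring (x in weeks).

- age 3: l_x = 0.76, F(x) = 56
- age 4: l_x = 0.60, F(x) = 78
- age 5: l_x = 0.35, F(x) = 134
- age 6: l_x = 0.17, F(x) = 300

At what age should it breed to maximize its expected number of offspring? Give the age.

Expected offspring if breeding at age x = l_x × F(x):
  age 3: 0.76 × 56 = 42.560
  age 4: 0.60 × 78 = 46.800
  age 5: 0.35 × 134 = 46.900
  age 6: 0.17 × 300 = 51.000
Maximum at age 6 (51.000).

6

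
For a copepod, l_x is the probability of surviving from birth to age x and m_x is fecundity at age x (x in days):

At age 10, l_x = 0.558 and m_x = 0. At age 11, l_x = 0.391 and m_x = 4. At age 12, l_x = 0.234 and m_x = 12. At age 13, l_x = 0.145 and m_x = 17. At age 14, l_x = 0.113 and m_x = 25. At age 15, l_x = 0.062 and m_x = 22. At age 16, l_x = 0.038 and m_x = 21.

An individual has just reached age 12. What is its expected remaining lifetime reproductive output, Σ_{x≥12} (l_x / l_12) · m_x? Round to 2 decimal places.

43.85

l_12 = 0.234. Conditional survival from age 12 to x is l_x / l_12.
  x=12: (0.234/0.234) × 12 = 12.0000
  x=13: (0.145/0.234) × 17 = 10.5342
  x=14: (0.113/0.234) × 25 = 12.0726
  x=15: (0.062/0.234) × 22 = 5.8291
  x=16: (0.038/0.234) × 21 = 3.4103
Sum = 12.0000 + 10.5342 + 12.0726 + 5.8291 + 3.4103 = 43.8462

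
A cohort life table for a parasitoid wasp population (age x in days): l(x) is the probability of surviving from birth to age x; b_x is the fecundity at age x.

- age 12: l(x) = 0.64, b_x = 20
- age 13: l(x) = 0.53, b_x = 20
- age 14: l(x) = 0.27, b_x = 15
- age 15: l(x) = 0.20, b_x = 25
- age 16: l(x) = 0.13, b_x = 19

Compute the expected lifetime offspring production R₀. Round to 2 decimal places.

34.92

R₀ = Σ l(x) b_x:
  age 12: 0.64 × 20 = 12.8000
  age 13: 0.53 × 20 = 10.6000
  age 14: 0.27 × 15 = 4.0500
  age 15: 0.20 × 25 = 5.0000
  age 16: 0.13 × 19 = 2.4700
R₀ = 12.8000 + 10.6000 + 4.0500 + 5.0000 + 2.4700 = 34.9200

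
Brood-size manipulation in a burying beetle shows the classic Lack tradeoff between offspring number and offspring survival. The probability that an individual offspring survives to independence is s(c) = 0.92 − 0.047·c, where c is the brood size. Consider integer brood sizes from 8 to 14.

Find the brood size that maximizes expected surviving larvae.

10

Expected surviving larvae = c × s(c):
  c=8: 8 × 0.544 = 4.352
  c=9: 9 × 0.497 = 4.473
  c=10: 10 × 0.450 = 4.500
  c=11: 11 × 0.403 = 4.433
  c=12: 12 × 0.356 = 4.272
  c=13: 13 × 0.309 = 4.017
  c=14: 14 × 0.262 = 3.668
Maximum at c = 10 (4.500 surviving larvae).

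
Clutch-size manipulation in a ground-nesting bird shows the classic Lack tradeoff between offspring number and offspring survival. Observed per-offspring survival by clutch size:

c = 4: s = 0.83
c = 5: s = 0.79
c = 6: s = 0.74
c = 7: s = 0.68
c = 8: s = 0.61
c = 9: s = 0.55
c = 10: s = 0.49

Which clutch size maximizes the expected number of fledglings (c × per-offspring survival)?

9

Expected fledglings = c × s(c):
  c=4: 4 × 0.83 = 3.320
  c=5: 5 × 0.79 = 3.950
  c=6: 6 × 0.74 = 4.440
  c=7: 7 × 0.68 = 4.760
  c=8: 8 × 0.61 = 4.880
  c=9: 9 × 0.55 = 4.950
  c=10: 10 × 0.49 = 4.900
Maximum at c = 9 (4.950 fledglings).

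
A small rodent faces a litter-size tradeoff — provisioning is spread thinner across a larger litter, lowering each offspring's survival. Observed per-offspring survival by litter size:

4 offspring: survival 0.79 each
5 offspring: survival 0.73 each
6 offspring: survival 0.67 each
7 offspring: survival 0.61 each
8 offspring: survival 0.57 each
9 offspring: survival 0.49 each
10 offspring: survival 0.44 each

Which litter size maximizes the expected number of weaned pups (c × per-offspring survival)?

Expected weaned pups = c × s(c):
  c=4: 4 × 0.79 = 3.160
  c=5: 5 × 0.73 = 3.650
  c=6: 6 × 0.67 = 4.020
  c=7: 7 × 0.61 = 4.270
  c=8: 8 × 0.57 = 4.560
  c=9: 9 × 0.49 = 4.410
  c=10: 10 × 0.44 = 4.400
Maximum at c = 8 (4.560 weaned pups).

8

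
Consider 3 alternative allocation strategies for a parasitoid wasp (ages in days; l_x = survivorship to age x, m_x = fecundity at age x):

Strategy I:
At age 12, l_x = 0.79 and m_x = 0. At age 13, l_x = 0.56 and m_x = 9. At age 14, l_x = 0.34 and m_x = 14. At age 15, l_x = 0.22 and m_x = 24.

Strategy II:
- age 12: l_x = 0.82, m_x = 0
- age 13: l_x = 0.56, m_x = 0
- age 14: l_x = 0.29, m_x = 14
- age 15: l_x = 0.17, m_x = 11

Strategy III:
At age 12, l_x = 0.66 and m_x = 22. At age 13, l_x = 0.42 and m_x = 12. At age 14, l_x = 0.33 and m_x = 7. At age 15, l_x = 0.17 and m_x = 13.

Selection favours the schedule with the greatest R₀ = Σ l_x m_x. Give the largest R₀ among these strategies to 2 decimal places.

Strategy I: R₀ = 0.79×0 + 0.56×9 + 0.34×14 + 0.22×24 = 15.0800
Strategy II: R₀ = 0.82×0 + 0.56×0 + 0.29×14 + 0.17×11 = 5.9300
Strategy III: R₀ = 0.66×22 + 0.42×12 + 0.33×7 + 0.17×13 = 24.0800
Highest R₀: strategy III with 24.0800.

24.08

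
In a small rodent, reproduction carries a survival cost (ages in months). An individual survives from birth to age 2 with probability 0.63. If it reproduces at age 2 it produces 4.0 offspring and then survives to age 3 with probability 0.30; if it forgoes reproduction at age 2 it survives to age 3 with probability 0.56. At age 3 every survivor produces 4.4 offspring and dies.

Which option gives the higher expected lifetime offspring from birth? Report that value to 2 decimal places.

3.35

breed at age 2: R₀ = 0.63 × (4.0 + 0.30 × 4.4) = 0.63 × 5.3200 = 3.3516
delay to age 3: R₀ = 0.63 × (0.56 × 4.4) = 0.63 × 2.4640 = 1.5523
Higher: breed at age 2 (3.3516).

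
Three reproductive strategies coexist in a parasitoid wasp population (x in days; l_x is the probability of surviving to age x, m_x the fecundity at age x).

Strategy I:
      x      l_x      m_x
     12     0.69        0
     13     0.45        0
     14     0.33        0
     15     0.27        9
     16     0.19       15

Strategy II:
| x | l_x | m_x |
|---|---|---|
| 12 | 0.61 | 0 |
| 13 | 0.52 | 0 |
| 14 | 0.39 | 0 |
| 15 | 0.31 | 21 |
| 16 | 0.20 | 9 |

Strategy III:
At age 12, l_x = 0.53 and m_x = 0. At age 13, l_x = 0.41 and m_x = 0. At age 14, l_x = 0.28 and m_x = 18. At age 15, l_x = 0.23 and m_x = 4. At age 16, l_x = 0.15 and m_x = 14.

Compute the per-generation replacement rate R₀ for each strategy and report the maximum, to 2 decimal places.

Strategy I: R₀ = 0.69×0 + 0.45×0 + 0.33×0 + 0.27×9 + 0.19×15 = 5.2800
Strategy II: R₀ = 0.61×0 + 0.52×0 + 0.39×0 + 0.31×21 + 0.20×9 = 8.3100
Strategy III: R₀ = 0.53×0 + 0.41×0 + 0.28×18 + 0.23×4 + 0.15×14 = 8.0600
Highest R₀: strategy II with 8.3100.

8.31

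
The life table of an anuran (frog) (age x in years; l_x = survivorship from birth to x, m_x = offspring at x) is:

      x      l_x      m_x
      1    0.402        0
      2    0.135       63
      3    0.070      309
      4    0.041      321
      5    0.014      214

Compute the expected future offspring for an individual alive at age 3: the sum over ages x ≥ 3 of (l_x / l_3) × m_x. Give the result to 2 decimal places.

539.81

l_3 = 0.070. Conditional survival from age 3 to x is l_x / l_3.
  x=3: (0.070/0.070) × 309 = 309.0000
  x=4: (0.041/0.070) × 321 = 188.0143
  x=5: (0.014/0.070) × 214 = 42.8000
Sum = 309.0000 + 188.0143 + 42.8000 = 539.8143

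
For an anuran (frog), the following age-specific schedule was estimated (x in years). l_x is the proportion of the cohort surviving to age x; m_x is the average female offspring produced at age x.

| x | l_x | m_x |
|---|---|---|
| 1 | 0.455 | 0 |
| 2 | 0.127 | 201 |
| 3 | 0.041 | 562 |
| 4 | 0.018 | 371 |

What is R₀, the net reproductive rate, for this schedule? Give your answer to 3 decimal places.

R₀ = Σ l_x m_x:
  age 1: 0.455 × 0 = 0.0000
  age 2: 0.127 × 201 = 25.5270
  age 3: 0.041 × 562 = 23.0420
  age 4: 0.018 × 371 = 6.6780
R₀ = 0.0000 + 25.5270 + 23.0420 + 6.6780 = 55.2470

55.247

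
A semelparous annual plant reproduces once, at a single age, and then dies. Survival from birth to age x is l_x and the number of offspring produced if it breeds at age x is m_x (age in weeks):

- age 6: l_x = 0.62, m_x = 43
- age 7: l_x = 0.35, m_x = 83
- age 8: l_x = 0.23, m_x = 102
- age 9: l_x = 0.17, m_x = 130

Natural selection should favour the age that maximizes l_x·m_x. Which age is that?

7

Expected offspring if breeding at age x = l_x × m_x:
  age 6: 0.62 × 43 = 26.660
  age 7: 0.35 × 83 = 29.050
  age 8: 0.23 × 102 = 23.460
  age 9: 0.17 × 130 = 22.100
Maximum at age 7 (29.050).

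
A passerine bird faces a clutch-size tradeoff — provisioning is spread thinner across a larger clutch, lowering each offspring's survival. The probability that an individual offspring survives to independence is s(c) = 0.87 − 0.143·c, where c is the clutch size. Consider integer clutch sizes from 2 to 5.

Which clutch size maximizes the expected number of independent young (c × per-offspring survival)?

Expected independent young = c × s(c):
  c=2: 2 × 0.584 = 1.168
  c=3: 3 × 0.441 = 1.323
  c=4: 4 × 0.298 = 1.192
  c=5: 5 × 0.155 = 0.775
Maximum at c = 3 (1.323 independent young).

3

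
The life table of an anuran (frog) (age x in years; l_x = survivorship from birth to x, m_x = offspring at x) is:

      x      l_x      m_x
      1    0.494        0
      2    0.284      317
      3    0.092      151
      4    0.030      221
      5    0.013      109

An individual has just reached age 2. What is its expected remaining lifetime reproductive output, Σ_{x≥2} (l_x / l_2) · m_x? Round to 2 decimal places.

l_2 = 0.284. Conditional survival from age 2 to x is l_x / l_2.
  x=2: (0.284/0.284) × 317 = 317.0000
  x=3: (0.092/0.284) × 151 = 48.9155
  x=4: (0.030/0.284) × 221 = 23.3451
  x=5: (0.013/0.284) × 109 = 4.9894
Sum = 317.0000 + 48.9155 + 23.3451 + 4.9894 = 394.2500

394.25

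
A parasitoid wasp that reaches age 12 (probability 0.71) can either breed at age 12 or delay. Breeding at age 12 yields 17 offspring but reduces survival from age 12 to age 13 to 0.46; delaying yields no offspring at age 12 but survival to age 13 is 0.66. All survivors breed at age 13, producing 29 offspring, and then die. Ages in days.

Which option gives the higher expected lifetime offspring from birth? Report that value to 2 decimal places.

21.54

breed at age 12: R₀ = 0.71 × (17 + 0.46 × 29) = 0.71 × 30.3400 = 21.5414
delay to age 13: R₀ = 0.71 × (0.66 × 29) = 0.71 × 19.1400 = 13.5894
Higher: breed at age 12 (21.5414).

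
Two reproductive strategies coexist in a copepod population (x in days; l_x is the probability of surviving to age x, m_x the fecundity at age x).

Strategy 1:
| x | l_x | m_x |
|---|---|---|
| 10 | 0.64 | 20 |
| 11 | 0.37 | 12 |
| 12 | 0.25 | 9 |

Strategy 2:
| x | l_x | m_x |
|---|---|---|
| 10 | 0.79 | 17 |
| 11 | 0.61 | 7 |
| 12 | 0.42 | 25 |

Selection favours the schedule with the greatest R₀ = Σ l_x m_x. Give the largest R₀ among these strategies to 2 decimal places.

28.20

Strategy 1: R₀ = 0.64×20 + 0.37×12 + 0.25×9 = 19.4900
Strategy 2: R₀ = 0.79×17 + 0.61×7 + 0.42×25 = 28.2000
Highest R₀: strategy 2 with 28.2000.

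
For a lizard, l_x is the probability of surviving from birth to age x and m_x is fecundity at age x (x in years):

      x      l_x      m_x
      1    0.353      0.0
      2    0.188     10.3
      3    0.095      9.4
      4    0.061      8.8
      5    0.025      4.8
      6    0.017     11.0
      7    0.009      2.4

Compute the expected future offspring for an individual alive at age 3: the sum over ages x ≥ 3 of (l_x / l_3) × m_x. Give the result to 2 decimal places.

l_3 = 0.095. Conditional survival from age 3 to x is l_x / l_3.
  x=3: (0.095/0.095) × 9.4 = 9.4000
  x=4: (0.061/0.095) × 8.8 = 5.6505
  x=5: (0.025/0.095) × 4.8 = 1.2632
  x=6: (0.017/0.095) × 11.0 = 1.9684
  x=7: (0.009/0.095) × 2.4 = 0.2274
Sum = 9.4000 + 5.6505 + 1.2632 + 1.9684 + 0.2274 = 18.5095

18.51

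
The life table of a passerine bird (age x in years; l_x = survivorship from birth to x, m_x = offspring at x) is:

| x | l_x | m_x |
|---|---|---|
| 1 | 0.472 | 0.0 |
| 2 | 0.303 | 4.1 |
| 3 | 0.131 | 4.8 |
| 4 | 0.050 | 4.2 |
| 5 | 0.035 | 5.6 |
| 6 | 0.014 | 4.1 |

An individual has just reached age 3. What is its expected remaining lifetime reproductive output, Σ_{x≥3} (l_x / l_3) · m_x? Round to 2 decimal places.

8.34

l_3 = 0.131. Conditional survival from age 3 to x is l_x / l_3.
  x=3: (0.131/0.131) × 4.8 = 4.8000
  x=4: (0.050/0.131) × 4.2 = 1.6031
  x=5: (0.035/0.131) × 5.6 = 1.4962
  x=6: (0.014/0.131) × 4.1 = 0.4382
Sum = 4.8000 + 1.6031 + 1.4962 + 0.4382 = 8.3374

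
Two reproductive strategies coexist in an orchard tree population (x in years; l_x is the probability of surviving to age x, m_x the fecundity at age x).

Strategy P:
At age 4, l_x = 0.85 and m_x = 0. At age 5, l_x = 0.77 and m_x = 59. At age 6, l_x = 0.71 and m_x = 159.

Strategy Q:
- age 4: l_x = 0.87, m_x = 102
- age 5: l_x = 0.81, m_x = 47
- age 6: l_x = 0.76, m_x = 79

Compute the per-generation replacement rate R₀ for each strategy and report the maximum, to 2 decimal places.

186.85

Strategy P: R₀ = 0.85×0 + 0.77×59 + 0.71×159 = 158.3200
Strategy Q: R₀ = 0.87×102 + 0.81×47 + 0.76×79 = 186.8500
Highest R₀: strategy Q with 186.8500.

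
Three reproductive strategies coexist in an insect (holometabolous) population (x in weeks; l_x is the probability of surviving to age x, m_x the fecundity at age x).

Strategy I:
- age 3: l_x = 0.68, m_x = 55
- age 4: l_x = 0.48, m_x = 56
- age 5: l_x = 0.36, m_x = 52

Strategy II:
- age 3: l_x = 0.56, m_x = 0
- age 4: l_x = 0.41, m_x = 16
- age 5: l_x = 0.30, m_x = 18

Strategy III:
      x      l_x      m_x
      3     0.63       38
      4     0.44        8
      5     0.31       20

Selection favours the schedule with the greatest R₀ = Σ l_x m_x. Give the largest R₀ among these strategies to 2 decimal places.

83.00

Strategy I: R₀ = 0.68×55 + 0.48×56 + 0.36×52 = 83.0000
Strategy II: R₀ = 0.56×0 + 0.41×16 + 0.30×18 = 11.9600
Strategy III: R₀ = 0.63×38 + 0.44×8 + 0.31×20 = 33.6600
Highest R₀: strategy I with 83.0000.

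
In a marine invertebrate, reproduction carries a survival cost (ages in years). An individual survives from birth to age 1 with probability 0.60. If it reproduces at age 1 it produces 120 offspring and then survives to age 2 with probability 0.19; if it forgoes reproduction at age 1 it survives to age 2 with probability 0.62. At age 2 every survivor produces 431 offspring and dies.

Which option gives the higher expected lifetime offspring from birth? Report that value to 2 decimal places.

160.33

breed at age 1: R₀ = 0.60 × (120 + 0.19 × 431) = 0.60 × 201.8900 = 121.1340
delay to age 2: R₀ = 0.60 × (0.62 × 431) = 0.60 × 267.2200 = 160.3320
Higher: delay to age 2 (160.3320).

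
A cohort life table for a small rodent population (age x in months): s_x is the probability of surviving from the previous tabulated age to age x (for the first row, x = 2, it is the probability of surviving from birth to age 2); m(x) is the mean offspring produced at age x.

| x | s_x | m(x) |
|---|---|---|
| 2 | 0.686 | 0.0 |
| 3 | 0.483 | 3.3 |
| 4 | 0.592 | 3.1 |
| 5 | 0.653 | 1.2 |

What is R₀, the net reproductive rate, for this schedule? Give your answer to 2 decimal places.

Survivorship from birth: l_x = s_2·s_3·…·s_x.
  l_2 = 0.68600
  l_3 = 0.33134
  l_4 = 0.19615
  l_5 = 0.12809
R₀ = Σ l_x m(x):
  age 2: 0.68600 × 0.0 = 0.0000
  age 3: 0.33134 × 3.3 = 1.0934
  age 4: 0.19615 × 3.1 = 0.6081
  age 5: 0.12809 × 1.2 = 0.1537
R₀ = 0.0000 + 1.0934 + 0.6081 + 0.1537 = 1.8552

1.86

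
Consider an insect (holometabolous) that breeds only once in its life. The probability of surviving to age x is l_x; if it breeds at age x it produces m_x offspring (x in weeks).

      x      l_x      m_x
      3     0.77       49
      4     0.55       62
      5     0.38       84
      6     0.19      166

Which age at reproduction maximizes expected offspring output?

Expected offspring if breeding at age x = l_x × m_x:
  age 3: 0.77 × 49 = 37.730
  age 4: 0.55 × 62 = 34.100
  age 5: 0.38 × 84 = 31.920
  age 6: 0.19 × 166 = 31.540
Maximum at age 3 (37.730).

3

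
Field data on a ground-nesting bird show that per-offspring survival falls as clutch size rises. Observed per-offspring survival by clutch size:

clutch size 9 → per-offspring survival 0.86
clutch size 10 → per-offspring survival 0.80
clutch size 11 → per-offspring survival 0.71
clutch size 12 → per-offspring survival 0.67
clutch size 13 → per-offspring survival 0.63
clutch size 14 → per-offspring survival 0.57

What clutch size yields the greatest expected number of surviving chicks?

13

Expected surviving chicks = c × s(c):
  c=9: 9 × 0.86 = 7.740
  c=10: 10 × 0.80 = 8.000
  c=11: 11 × 0.71 = 7.810
  c=12: 12 × 0.67 = 8.040
  c=13: 13 × 0.63 = 8.190
  c=14: 14 × 0.57 = 7.980
Maximum at c = 13 (8.190 surviving chicks).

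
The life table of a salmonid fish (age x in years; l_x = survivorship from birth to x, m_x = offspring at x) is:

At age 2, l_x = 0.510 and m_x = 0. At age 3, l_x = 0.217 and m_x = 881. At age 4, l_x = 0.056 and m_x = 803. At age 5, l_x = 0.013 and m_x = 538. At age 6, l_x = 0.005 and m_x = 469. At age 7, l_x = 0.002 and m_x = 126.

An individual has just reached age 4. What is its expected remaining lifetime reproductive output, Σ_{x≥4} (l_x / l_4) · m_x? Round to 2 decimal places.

974.27

l_4 = 0.056. Conditional survival from age 4 to x is l_x / l_4.
  x=4: (0.056/0.056) × 803 = 803.0000
  x=5: (0.013/0.056) × 538 = 124.8929
  x=6: (0.005/0.056) × 469 = 41.8750
  x=7: (0.002/0.056) × 126 = 4.5000
Sum = 803.0000 + 124.8929 + 41.8750 + 4.5000 = 974.2679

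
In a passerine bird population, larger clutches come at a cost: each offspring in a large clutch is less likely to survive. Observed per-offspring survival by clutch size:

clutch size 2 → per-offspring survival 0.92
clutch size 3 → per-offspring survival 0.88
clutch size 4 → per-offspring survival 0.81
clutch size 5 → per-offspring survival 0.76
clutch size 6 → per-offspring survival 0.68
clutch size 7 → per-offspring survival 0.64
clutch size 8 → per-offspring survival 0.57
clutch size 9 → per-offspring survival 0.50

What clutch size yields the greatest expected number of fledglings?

8

Expected fledglings = c × s(c):
  c=2: 2 × 0.92 = 1.840
  c=3: 3 × 0.88 = 2.640
  c=4: 4 × 0.81 = 3.240
  c=5: 5 × 0.76 = 3.800
  c=6: 6 × 0.68 = 4.080
  c=7: 7 × 0.64 = 4.480
  c=8: 8 × 0.57 = 4.560
  c=9: 9 × 0.50 = 4.500
Maximum at c = 8 (4.560 fledglings).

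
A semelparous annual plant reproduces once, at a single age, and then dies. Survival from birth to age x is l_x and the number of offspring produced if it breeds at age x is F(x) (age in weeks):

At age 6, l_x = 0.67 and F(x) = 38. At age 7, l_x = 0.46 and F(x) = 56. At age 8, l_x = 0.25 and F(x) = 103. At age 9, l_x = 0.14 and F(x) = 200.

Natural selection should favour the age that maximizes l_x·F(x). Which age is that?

Expected offspring if breeding at age x = l_x × F(x):
  age 6: 0.67 × 38 = 25.460
  age 7: 0.46 × 56 = 25.760
  age 8: 0.25 × 103 = 25.750
  age 9: 0.14 × 200 = 28.000
Maximum at age 9 (28.000).

9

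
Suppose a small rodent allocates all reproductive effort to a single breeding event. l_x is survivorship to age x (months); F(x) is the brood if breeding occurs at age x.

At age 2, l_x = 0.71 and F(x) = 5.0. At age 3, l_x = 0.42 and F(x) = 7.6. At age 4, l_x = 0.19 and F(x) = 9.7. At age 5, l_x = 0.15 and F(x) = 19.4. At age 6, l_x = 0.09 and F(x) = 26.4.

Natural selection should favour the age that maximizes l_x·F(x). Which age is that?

2

Expected offspring if breeding at age x = l_x × F(x):
  age 2: 0.71 × 5.0 = 3.550
  age 3: 0.42 × 7.6 = 3.192
  age 4: 0.19 × 9.7 = 1.843
  age 5: 0.15 × 19.4 = 2.910
  age 6: 0.09 × 26.4 = 2.376
Maximum at age 2 (3.550).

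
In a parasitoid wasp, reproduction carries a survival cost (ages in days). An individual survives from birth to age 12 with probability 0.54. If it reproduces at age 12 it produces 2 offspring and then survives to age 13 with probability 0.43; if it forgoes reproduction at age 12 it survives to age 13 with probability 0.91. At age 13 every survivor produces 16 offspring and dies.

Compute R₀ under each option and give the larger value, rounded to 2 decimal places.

7.86

breed at age 12: R₀ = 0.54 × (2 + 0.43 × 16) = 0.54 × 8.8800 = 4.7952
delay to age 13: R₀ = 0.54 × (0.91 × 16) = 0.54 × 14.5600 = 7.8624
Higher: delay to age 13 (7.8624).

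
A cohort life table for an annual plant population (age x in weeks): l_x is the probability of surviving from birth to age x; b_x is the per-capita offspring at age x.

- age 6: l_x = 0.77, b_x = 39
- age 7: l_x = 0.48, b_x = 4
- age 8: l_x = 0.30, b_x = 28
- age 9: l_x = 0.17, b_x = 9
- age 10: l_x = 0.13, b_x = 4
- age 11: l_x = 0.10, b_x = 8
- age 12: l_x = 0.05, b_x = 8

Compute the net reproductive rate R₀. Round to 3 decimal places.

43.600

R₀ = Σ l_x b_x:
  age 6: 0.77 × 39 = 30.0300
  age 7: 0.48 × 4 = 1.9200
  age 8: 0.30 × 28 = 8.4000
  age 9: 0.17 × 9 = 1.5300
  age 10: 0.13 × 4 = 0.5200
  age 11: 0.10 × 8 = 0.8000
  age 12: 0.05 × 8 = 0.4000
R₀ = 30.0300 + 1.9200 + 8.4000 + 1.5300 + 0.5200 + 0.8000 + 0.4000 = 43.6000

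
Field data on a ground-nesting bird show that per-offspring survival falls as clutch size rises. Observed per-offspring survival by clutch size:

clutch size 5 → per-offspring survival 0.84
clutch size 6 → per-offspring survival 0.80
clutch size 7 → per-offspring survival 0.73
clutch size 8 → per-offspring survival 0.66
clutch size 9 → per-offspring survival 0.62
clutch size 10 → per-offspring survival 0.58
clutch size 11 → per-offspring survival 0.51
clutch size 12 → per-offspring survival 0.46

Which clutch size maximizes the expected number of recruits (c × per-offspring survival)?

Expected recruits = c × s(c):
  c=5: 5 × 0.84 = 4.200
  c=6: 6 × 0.80 = 4.800
  c=7: 7 × 0.73 = 5.110
  c=8: 8 × 0.66 = 5.280
  c=9: 9 × 0.62 = 5.580
  c=10: 10 × 0.58 = 5.800
  c=11: 11 × 0.51 = 5.610
  c=12: 12 × 0.46 = 5.520
Maximum at c = 10 (5.800 recruits).

10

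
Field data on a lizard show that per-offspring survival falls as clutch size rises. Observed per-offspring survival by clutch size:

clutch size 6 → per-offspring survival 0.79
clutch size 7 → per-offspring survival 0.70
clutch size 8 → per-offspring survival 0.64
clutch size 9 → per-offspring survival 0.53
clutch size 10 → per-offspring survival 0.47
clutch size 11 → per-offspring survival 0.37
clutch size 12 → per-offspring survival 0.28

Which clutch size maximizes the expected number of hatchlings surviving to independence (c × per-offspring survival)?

8

Expected hatchlings surviving to independence = c × s(c):
  c=6: 6 × 0.79 = 4.740
  c=7: 7 × 0.70 = 4.900
  c=8: 8 × 0.64 = 5.120
  c=9: 9 × 0.53 = 4.770
  c=10: 10 × 0.47 = 4.700
  c=11: 11 × 0.37 = 4.070
  c=12: 12 × 0.28 = 3.360
Maximum at c = 8 (5.120 hatchlings surviving to independence).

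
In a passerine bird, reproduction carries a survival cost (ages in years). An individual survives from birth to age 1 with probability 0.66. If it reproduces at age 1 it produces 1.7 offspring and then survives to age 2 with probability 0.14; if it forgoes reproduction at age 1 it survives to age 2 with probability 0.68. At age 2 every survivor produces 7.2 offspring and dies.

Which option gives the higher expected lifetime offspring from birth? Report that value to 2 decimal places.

3.23

breed at age 1: R₀ = 0.66 × (1.7 + 0.14 × 7.2) = 0.66 × 2.7080 = 1.7873
delay to age 2: R₀ = 0.66 × (0.68 × 7.2) = 0.66 × 4.8960 = 3.2314
Higher: delay to age 2 (3.2314).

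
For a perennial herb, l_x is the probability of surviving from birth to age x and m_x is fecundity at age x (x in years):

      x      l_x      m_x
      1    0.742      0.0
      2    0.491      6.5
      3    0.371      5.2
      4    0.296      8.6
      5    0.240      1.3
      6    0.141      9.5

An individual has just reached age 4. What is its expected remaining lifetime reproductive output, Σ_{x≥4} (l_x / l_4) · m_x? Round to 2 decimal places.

14.18

l_4 = 0.296. Conditional survival from age 4 to x is l_x / l_4.
  x=4: (0.296/0.296) × 8.6 = 8.6000
  x=5: (0.240/0.296) × 1.3 = 1.0541
  x=6: (0.141/0.296) × 9.5 = 4.5253
Sum = 8.6000 + 1.0541 + 4.5253 = 14.1794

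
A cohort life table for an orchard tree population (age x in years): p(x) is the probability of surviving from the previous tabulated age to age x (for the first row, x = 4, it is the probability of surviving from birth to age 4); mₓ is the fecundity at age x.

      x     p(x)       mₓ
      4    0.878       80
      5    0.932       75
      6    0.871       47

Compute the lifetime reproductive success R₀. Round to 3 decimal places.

165.111

Survivorship from birth: l_x = p_4·p_5·…·p_x.
  l_4 = 0.87800
  l_5 = 0.81830
  l_6 = 0.71274
R₀ = Σ l_x mₓ:
  age 4: 0.87800 × 80 = 70.2400
  age 5: 0.81830 × 75 = 61.3725
  age 6: 0.71274 × 47 = 33.4988
R₀ = 70.2400 + 61.3725 + 33.4988 = 165.1113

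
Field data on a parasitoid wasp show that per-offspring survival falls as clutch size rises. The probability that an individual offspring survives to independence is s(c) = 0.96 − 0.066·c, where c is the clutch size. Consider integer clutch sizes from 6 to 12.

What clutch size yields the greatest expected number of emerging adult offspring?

Expected emerging adult offspring = c × s(c):
  c=6: 6 × 0.564 = 3.384
  c=7: 7 × 0.498 = 3.486
  c=8: 8 × 0.432 = 3.456
  c=9: 9 × 0.366 = 3.294
  c=10: 10 × 0.300 = 3.000
  c=11: 11 × 0.234 = 2.574
  c=12: 12 × 0.168 = 2.016
Maximum at c = 7 (3.486 emerging adult offspring).

7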